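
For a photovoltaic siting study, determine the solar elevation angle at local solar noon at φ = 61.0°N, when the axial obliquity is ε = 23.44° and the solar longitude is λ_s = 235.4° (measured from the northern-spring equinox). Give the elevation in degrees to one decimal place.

Solar declination: sin δ = sin ε · sin λ_s = sin 23.44° × sin 235.4° = -0.32743, so δ = -19.113°.
At local noon the hour angle is zero, so the zenith angle equals |φ − δ| = |+61.0° − (-19.113°)| = 80.113°.
Elevation = 90° − 80.113° = 9.9°.

9.9°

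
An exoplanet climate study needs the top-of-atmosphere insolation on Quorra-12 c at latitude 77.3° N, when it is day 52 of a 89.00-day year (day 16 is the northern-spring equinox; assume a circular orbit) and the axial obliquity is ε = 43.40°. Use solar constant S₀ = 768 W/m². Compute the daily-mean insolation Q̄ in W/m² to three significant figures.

Q̄ ≈ 291 W/m²

Solar longitude: λ_s = 360° × (52 − 16)/89.00 = 145.618°.
sin δ = sin 43.40° × sin 145.618° = 0.38800, so δ = +22.830°.
cos H₀ = −tan(+77.3°) tan(+22.830°) = -1.8681 ≤ −1 ⇒ polar day, H₀ = π.
Bracket: H₀ sin φ sin δ + cos φ cos δ sin H₀ = 3.1416×0.97553×0.38800 + 0.21985×0.92166×0.00000 = 1.189113 + 0.000000 = 1.189113.
Q̄ = (S₀/π) × [bracket] = (768/π) × 1.189113 = 290.7 W/m².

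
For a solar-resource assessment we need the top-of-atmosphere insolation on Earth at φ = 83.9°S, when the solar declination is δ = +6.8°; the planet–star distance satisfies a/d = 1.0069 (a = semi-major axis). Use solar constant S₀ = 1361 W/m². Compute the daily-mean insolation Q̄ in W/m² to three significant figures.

cos H₀ = −tan(-83.9°) tan(+6.800°) = 1.1158 ≥ 1 ⇒ polar night, H₀ = 0 and Q̄ = 0.
Inverse-square distance factor (a/d)² = 1.0069² = 1.013848.

Q̄ ≈ 0.00 W/m²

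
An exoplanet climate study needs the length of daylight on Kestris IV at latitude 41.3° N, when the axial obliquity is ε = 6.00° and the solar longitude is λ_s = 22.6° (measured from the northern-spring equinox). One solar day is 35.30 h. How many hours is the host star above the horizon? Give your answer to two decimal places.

18.05 h

Solar declination: sin δ = sin ε · sin λ_s = sin 6.00° × sin 22.6° = 0.04017, so δ = +2.302°.
cos H₀ = −tan φ · tan δ = −tan(+41.3°) × tan(+2.302°) = -0.0353, so H₀ = 1.6061 rad = 92.02°.
Daylight = 2H₀/(2π) × 35.30 h = (1.6061/π) × 35.30 = 18.05 h.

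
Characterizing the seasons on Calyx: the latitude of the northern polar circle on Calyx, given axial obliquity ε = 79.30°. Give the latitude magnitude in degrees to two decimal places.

The polar circle is the lowest latitude that experiences at least one full rotation of continuous daylight at the northern-summer solstice; it lies at |ϕ| = 90° − ε = 90° − 79.30° = 10.70°.

10.70°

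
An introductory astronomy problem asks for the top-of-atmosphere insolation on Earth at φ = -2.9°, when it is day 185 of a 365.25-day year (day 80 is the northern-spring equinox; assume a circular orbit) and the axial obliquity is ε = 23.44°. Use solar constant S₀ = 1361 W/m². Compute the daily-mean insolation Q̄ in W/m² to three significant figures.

Solar longitude: λ_s = 360° × (185 − 80)/365.25 = 103.491°.
sin δ = sin 23.44° × sin 103.491° = 0.38681, so δ = +22.756°.
cos H₀ = −tan(-2.9°) tan(+22.756°) = 0.0212, H₀ = 1.5495 rad.
Bracket: H₀ sin φ sin δ + cos φ cos δ sin H₀ = 1.5495×-0.05059×0.38681 + 0.99872×0.92216×0.99977 = -0.030322 + 0.920768 = 0.890446.
Q̄ = (S₀/π) × [bracket] = (1361/π) × 0.890446 = 385.8 W/m².

Q̄ ≈ 386 W/m²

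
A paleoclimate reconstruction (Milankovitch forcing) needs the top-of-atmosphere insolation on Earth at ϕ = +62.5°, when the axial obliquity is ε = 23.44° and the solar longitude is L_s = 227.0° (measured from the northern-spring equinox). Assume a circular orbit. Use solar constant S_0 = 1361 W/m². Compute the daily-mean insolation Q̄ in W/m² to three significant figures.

Q̄ ≈ 49.5 W/m²

Solar declination: sin δ = sin ε · sin L_s = sin 23.44° × sin 227.0° = -0.29092, so δ = -16.913°.
cos h₀ = −tan(+62.5°) tan(-16.913°) = 0.5841, h₀ = 0.9470 rad.
Bracket: h₀ sin ϕ sin δ + cos ϕ cos δ sin h₀ = 0.9470×0.88701×-0.29092 + 0.46175×0.95675×0.81166 = -0.244372 + 0.358575 = 0.114203.
Q̄ = (S_0/π) × [bracket] = (1361/π) × 0.114203 = 49.47 W/m².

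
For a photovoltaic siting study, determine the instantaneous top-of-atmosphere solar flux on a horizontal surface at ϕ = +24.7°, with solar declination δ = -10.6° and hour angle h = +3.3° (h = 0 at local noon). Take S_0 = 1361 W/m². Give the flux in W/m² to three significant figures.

cos θ_z = sin ϕ sin δ + cos ϕ cos δ cos h = -0.076867 + 0.891524 = 0.814657.
Flux = S_0 · cos θ_z = 1361 × 0.814657 = 1109 W/m².

1.11e+03 W/m²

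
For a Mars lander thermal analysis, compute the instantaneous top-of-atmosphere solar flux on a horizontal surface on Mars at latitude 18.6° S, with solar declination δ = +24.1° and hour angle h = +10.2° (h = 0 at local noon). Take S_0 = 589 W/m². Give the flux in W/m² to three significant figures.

cos θ_z = sin ϕ sin δ + cos ϕ cos δ cos h = -0.130241 + 0.851482 = 0.721241.
Flux = S_0 · cos θ_z = 589 × 0.721241 = 424.8 W/m².

425 W/m²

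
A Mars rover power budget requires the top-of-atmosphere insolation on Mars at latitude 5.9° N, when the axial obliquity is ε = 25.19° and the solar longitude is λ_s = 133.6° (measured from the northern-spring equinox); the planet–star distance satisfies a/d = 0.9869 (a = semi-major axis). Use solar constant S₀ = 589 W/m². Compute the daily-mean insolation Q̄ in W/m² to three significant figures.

Solar declination: sin δ = sin ε · sin λ_s = sin 25.19° × sin 133.6° = 0.30822, so δ = +17.952°.
cos H₀ = −tan(+5.9°) tan(+17.952°) = -0.0335, H₀ = 1.6043 rad.
Bracket: H₀ sin φ sin δ + cos φ cos δ sin H₀ = 1.6043×0.10279×0.30822 + 0.99470×0.95131×0.99944 = 0.050827 + 0.945738 = 0.996565.
Inverse-square distance factor (a/d)² = 0.9869² = 0.973972.
Q̄ = (S₀/π) × 0.973972 × [bracket] = (589/π) × 0.973972 × 0.996565 = 182.0 W/m².

Q̄ ≈ 182 W/m²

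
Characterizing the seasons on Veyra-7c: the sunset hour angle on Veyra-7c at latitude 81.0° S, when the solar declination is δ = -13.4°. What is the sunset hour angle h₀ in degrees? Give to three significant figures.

h₀ = 180°

Sunrise equation: cos h₀ = −tan ϕ · tan δ = -1.5041 ≤ −1, so the host star never sets (polar day) and h₀ = π.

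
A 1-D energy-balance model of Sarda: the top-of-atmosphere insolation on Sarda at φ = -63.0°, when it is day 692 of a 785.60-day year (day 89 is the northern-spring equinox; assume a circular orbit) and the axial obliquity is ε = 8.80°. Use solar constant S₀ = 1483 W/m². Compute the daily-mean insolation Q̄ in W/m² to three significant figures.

Q̄ ≈ 322 W/m²

Solar longitude: λ_s = 360° × (692 − 89)/785.60 = 276.324°.
sin δ = sin 8.80° × sin 276.324° = -0.15205, so δ = -8.746°.
cos H₀ = −tan(-63.0°) tan(-8.746°) = -0.3019, H₀ = 1.8775 rad.
Bracket: H₀ sin φ sin δ + cos φ cos δ sin H₀ = 1.8775×-0.89101×-0.15205 + 0.45399×0.98837×0.95333 = 0.254360 + 0.427769 = 0.682129.
Q̄ = (S₀/π) × [bracket] = (1483/π) × 0.682129 = 322.0 W/m².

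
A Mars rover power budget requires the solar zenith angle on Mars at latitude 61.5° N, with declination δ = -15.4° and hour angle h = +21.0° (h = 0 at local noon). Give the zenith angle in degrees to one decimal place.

θ_z = 78.7°

cos θ_z = sin φ sin δ + cos φ cos δ cos h = -0.233375 + 0.429472 = 0.196097.
θ_z = arccos(0.196097) = 78.7°.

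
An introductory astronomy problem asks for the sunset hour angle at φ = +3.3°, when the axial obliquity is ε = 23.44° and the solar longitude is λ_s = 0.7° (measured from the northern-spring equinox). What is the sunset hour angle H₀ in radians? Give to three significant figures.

H₀ = 1.57 rad

Solar declination: sin δ = sin ε · sin λ_s = sin 23.44° × sin 0.7° = 0.00486, so δ = +0.278°.
cos H₀ = −tan φ · tan δ = −tan(+3.3°) × tan(+0.278°) = -0.0003, so H₀ = 1.5711 rad = 90.02°.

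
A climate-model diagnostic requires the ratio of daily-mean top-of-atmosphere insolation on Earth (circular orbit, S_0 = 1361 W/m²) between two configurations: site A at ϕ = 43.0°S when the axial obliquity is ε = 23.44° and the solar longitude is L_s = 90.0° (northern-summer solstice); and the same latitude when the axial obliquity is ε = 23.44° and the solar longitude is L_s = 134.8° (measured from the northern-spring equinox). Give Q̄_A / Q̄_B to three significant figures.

Q̄_A / Q̄_B ≈ 0.706

— Configuration A (ϕ=-43.0°):
Solar declination: sin δ = sin ε · sin L_s = sin 23.44° × sin 90.0° = 0.39779, so δ = +23.440°.
cos h₀ = −tan(-43.0°) tan(+23.440°) = 0.4043, h₀ = 1.1546 rad.
Bracket: h₀ sin ϕ sin δ + cos ϕ cos δ sin h₀ = 1.1546×-0.68200×0.39779 + 0.73135×0.91748×0.91462 = -0.313235 + 0.613709 = 0.300474.
Q̄ = (S_0/π) × [bracket] = (1361/π) × 0.300474 = 130.17 W/m².
— Configuration B (ϕ=-43.0°):
Solar declination: sin δ = sin ε · sin L_s = sin 23.44° × sin 134.8° = 0.28226, so δ = +16.395°.
cos h₀ = −tan(-43.0°) tan(+16.395°) = 0.2744, h₀ = 1.2929 rad.
Bracket: h₀ sin ϕ sin δ + cos ϕ cos δ sin h₀ = 1.2929×-0.68200×0.28226 + 0.73135×0.95934×0.96163 = -0.248885 + 0.674692 = 0.425807.
Q̄ = (S_0/π) × [bracket] = (1361/π) × 0.425807 = 184.47 W/m².
Ratio Q̄_A / Q̄_B = 130.17 / 184.47 = 0.7056.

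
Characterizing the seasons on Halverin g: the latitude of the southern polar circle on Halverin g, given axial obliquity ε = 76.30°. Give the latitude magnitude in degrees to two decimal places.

13.70°

The polar circle is the lowest latitude that experiences at least one full rotation of continuous darkness at the northern-summer solstice; it lies at |ϕ| = 90° − ε = 90° − 76.30° = 13.70°.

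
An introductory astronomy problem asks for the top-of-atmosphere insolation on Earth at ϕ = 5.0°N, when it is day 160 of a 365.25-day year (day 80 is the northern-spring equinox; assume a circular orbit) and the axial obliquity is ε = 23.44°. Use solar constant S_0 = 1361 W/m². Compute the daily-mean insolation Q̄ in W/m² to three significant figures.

Q̄ ≈ 421 W/m²

Solar longitude: L_s = 360° × (160 − 80)/365.25 = 78.850°.
sin δ = sin 23.44° × sin 78.850° = 0.39028, so δ = +22.972°.
cos h₀ = −tan(+5.0°) tan(+22.972°) = -0.0371, h₀ = 1.6079 rad.
Bracket: h₀ sin ϕ sin δ + cos ϕ cos δ sin h₀ = 1.6079×0.08716×0.39028 + 0.99619×0.92070×0.99931 = 0.054696 + 0.916559 = 0.971255.
Q̄ = (S_0/π) × [bracket] = (1361/π) × 0.971255 = 420.8 W/m².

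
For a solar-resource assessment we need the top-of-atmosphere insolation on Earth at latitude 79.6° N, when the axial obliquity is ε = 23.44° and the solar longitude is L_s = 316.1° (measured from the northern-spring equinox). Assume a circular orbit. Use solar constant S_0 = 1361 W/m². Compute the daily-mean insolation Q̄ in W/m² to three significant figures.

Q̄ ≈ 0.00 W/m²

Solar declination: sin δ = sin ε · sin L_s = sin 23.44° × sin 316.1° = -0.27583, so δ = -16.011°.
cos h₀ = −tan(+79.6°) tan(-16.011°) = 1.5635 ≥ 1 ⇒ polar night, h₀ = 0 and Q̄ = 0.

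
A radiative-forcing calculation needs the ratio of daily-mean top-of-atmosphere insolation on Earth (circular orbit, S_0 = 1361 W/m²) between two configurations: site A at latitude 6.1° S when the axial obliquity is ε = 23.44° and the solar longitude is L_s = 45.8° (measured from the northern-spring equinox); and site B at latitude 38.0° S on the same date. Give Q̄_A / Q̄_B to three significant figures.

Q̄_A / Q̄_B ≈ 1.81

— Configuration A (ϕ=-6.1°):
Solar declination: sin δ = sin ε · sin L_s = sin 23.44° × sin 45.8° = 0.28518, so δ = +16.570°.
cos h₀ = −tan(-6.1°) tan(+16.570°) = 0.0318, h₀ = 1.5390 rad.
Bracket: h₀ sin ϕ sin δ + cos ϕ cos δ sin h₀ = 1.5390×-0.10626×0.28518 + 0.99434×0.95847×0.99949 = -0.046637 + 0.952559 = 0.905922.
Q̄ = (S_0/π) × [bracket] = (1361/π) × 0.905922 = 392.46 W/m².
— Configuration B (ϕ=-38.0°):
cos h₀ = −tan(-38.0°) tan(+16.570°) = 0.2325, h₀ = 1.3362 rad.
Bracket: h₀ sin ϕ sin δ + cos ϕ cos δ sin h₀ = 1.3362×-0.61566×0.28518 + 0.78801×0.95847×0.97261 = -0.234602 + 0.734597 = 0.499995.
Q̄ = (S_0/π) × [bracket] = (1361/π) × 0.499995 = 216.61 W/m².
Ratio Q̄_A / Q̄_B = 392.46 / 216.61 = 1.812.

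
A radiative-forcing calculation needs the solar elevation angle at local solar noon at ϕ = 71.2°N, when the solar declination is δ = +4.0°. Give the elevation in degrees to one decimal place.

At local noon the hour angle is zero, so the zenith angle equals |ϕ − δ| = |+71.2° − (+4.000°)| = 67.200°.
Elevation = 90° − 67.200° = 22.8°.

22.8°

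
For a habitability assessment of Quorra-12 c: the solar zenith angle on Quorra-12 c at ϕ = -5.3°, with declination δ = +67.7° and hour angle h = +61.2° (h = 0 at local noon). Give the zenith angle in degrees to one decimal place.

cos θ_z = sin ϕ sin δ + cos ϕ cos δ cos h = -0.085462 + 0.182023 = 0.096561.
θ_z = arccos(0.096561) = 84.5°.

θ_z = 84.5°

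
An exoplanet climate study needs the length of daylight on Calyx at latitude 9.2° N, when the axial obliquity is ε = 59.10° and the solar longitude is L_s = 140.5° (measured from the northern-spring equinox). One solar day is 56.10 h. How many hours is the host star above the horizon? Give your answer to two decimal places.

Solar declination: sin δ = sin ε · sin L_s = sin 59.10° × sin 140.5° = 0.54580, so δ = +33.079°.
cos h₀ = −tan ϕ · tan δ = −tan(+9.2°) × tan(+33.079°) = -0.1055, so h₀ = 1.6765 rad = 96.06°.
Daylight = 2h₀/(2π) × 56.10 h = (1.6765/π) × 56.10 = 29.94 h.

29.94 h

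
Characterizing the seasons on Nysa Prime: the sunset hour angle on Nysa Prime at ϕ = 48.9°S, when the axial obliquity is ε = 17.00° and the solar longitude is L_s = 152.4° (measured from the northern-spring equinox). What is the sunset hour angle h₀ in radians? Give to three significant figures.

Solar declination: sin δ = sin ε · sin L_s = sin 17.00° × sin 152.4° = 0.13545, so δ = +7.785°.
cos h₀ = −tan ϕ · tan δ = −tan(-48.9°) × tan(+7.785°) = 0.1567, so h₀ = 1.4134 rad = 80.98°.

h₀ = 1.41 rad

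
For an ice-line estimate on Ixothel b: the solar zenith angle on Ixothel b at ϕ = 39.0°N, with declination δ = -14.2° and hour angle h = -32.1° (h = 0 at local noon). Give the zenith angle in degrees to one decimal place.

θ_z = 61.1°

cos θ_z = sin ϕ sin δ + cos ϕ cos δ cos h = -0.154377 + 0.638222 = 0.483845.
θ_z = arccos(0.483845) = 61.1°.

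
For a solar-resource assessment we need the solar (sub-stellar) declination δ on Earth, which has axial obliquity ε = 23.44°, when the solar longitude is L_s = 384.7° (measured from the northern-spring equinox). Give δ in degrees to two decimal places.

sin δ = sin ε · sin L_s = sin 23.44° × sin 384.7° = 0.166223.
δ = arcsin(0.166223) = +9.57°.

δ = +9.57°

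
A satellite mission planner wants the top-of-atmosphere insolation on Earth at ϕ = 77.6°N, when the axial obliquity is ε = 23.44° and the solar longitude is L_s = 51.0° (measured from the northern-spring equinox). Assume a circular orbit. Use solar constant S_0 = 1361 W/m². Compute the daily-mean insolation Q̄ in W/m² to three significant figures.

Q̄ ≈ 411 W/m²

Solar declination: sin δ = sin ε · sin L_s = sin 23.44° × sin 51.0° = 0.30914, so δ = +18.007°.
cos h₀ = −tan(+77.6°) tan(+18.007°) = -1.4785 ≤ −1 ⇒ polar day, h₀ = π.
Bracket: h₀ sin ϕ sin δ + cos ϕ cos δ sin h₀ = 3.1416×0.97667×0.30914 + 0.21474×0.95102×0.00000 = 0.948536 + 0.000000 = 0.948536.
Q̄ = (S_0/π) × [bracket] = (1361/π) × 0.948536 = 410.9 W/m².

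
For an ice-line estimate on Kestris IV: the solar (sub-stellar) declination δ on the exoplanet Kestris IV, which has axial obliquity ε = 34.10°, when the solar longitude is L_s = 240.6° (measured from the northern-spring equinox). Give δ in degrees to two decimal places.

sin δ = sin ε · sin L_s = sin 34.10° × sin 240.6° = -0.488436.
δ = arcsin(-0.488436) = -29.24°.

δ = -29.24°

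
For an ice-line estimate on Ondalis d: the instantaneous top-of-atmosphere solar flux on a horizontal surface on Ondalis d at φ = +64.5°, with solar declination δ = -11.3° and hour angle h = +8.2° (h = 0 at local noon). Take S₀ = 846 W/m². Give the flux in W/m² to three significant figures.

204 W/m²

cos θ_z = sin φ sin δ + cos φ cos δ cos h = -0.176858 + 0.417849 = 0.240991.
Flux = S₀ · cos θ_z = 846 × 0.240991 = 203.9 W/m².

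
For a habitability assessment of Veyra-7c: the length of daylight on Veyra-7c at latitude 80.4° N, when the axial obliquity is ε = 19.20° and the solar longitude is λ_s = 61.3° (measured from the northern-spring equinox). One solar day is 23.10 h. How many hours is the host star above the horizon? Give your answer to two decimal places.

Solar declination: sin δ = sin ε · sin λ_s = sin 19.20° × sin 61.3° = 0.28846, so δ = +16.766°.
Sunrise equation: cos H₀ = −tan φ · tan δ = -1.7812 ≤ −1, so the host star never sets (polar day) and H₀ = π.
Daylight = 2H₀/(2π) × 23.10 h = (3.1416/π) × 23.10 = 23.10 h.

23.10 h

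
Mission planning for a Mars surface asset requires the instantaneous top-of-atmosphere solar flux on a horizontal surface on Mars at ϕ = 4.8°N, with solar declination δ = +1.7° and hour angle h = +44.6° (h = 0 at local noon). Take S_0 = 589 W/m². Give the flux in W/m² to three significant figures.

419 W/m²

cos θ_z = sin ϕ sin δ + cos ϕ cos δ cos h = 0.002482 + 0.709217 = 0.711699.
Flux = S_0 · cos θ_z = 589 × 0.711699 = 419.2 W/m².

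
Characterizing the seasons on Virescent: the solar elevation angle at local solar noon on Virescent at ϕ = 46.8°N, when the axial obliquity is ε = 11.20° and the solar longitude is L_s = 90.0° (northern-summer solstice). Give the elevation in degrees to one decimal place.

Solar declination: sin δ = sin ε · sin L_s = sin 11.20° × sin 90.0° = 0.19423, so δ = +11.200°.
At local noon the hour angle is zero, so the zenith angle equals |ϕ − δ| = |+46.8° − (+11.200°)| = 35.600°.
Elevation = 90° − 35.600° = 54.4°.

54.4°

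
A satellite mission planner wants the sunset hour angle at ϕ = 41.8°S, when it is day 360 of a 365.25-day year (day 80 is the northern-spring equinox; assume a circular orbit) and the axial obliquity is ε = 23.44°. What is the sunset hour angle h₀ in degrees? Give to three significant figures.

Solar longitude: L_s = 360° × (360 − 80)/365.25 = 275.975°.
sin δ = sin 23.44° × sin 275.975° = -0.39563, so δ = -23.305°.
cos h₀ = −tan ϕ · tan δ = −tan(-41.8°) × tan(-23.305°) = -0.3852, so h₀ = 1.9662 rad = 112.65°.

h₀ = 113°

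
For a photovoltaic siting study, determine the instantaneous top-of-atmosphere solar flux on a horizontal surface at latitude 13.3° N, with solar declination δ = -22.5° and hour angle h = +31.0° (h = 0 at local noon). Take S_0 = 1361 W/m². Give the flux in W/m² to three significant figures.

cos θ_z = sin ϕ sin δ + cos ϕ cos δ cos h = -0.088036 + 0.770679 = 0.682643.
Flux = S_0 · cos θ_z = 1361 × 0.682643 = 929.1 W/m².

929 W/m²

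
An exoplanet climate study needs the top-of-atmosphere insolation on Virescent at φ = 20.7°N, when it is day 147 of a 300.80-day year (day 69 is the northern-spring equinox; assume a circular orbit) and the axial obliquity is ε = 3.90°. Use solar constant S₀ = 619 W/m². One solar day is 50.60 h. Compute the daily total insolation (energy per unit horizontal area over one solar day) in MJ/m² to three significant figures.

34.9 MJ/m²

Solar longitude: λ_s = 360° × (147 − 69)/300.80 = 93.351°.
sin δ = sin 3.90° × sin 93.351° = 0.06790, so δ = +3.893°.
cos H₀ = −tan(+20.7°) tan(+3.893°) = -0.0257, H₀ = 1.5965 rad.
Bracket: H₀ sin φ sin δ + cos φ cos δ sin H₀ = 1.5965×0.35347×0.06790 + 0.93544×0.99769×0.99967 = 0.038317 + 0.932971 = 0.971288.
Q̄ = (S₀/π) × [bracket] = (619/π) × 0.971288 = 191.38 W/m².
Daily total = Q̄ × 50.60 h × 3600 s/h = 191.38 × 50.60 × 3600 / 10⁶ = 34.86 MJ/m².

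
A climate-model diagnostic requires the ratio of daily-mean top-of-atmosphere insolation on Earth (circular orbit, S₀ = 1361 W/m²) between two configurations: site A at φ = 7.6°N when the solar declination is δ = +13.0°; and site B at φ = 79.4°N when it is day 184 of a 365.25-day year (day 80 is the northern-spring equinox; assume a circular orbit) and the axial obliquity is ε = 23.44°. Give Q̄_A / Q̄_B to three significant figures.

— Configuration A (φ=+7.6°):
cos H₀ = −tan(+7.6°) tan(+13.000°) = -0.0308, H₀ = 1.6016 rad.
Bracket: H₀ sin φ sin δ + cos φ cos δ sin H₀ = 1.6016×0.13226×0.22495 + 0.99122×0.97437×0.99953 = 0.047651 + 0.965361 = 1.013012.
Q̄ = (S₀/π) × [bracket] = (1361/π) × 1.013012 = 438.86 W/m².
— Configuration B (φ=+79.4°):
Solar longitude: λ_s = 360° × (184 − 80)/365.25 = 102.505°.
sin δ = sin 23.44° × sin 102.505° = 0.38835, so δ = +22.852°.
cos H₀ = −tan(+79.4°) tan(+22.852°) = -2.2519 ≤ −1 ⇒ polar day, H₀ = π.
Bracket: H₀ sin φ sin δ + cos φ cos δ sin H₀ = 3.1416×0.98294×0.38835 + 0.18395×0.92151×0.00000 = 1.199226 + 0.000000 = 1.199226.
Q̄ = (S₀/π) × [bracket] = (1361/π) × 1.199226 = 519.53 W/m².
Ratio Q̄_A / Q̄_B = 438.86 / 519.53 = 0.8447.

Q̄_A / Q̄_B ≈ 0.845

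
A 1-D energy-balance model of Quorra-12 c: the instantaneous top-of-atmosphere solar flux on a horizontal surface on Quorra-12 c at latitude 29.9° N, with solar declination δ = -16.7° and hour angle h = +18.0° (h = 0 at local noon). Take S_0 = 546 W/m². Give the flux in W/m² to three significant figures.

353 W/m²

cos θ_z = sin ϕ sin δ + cos ϕ cos δ cos h = -0.143246 + 0.789694 = 0.646448.
Flux = S_0 · cos θ_z = 546 × 0.646448 = 353.0 W/m².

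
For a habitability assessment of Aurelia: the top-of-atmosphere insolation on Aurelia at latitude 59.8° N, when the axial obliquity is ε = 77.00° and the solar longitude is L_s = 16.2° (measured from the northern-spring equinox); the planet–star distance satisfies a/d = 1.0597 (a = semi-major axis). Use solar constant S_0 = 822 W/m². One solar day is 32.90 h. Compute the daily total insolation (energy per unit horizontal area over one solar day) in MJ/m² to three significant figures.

31.7 MJ/m²

Solar declination: sin δ = sin ε · sin L_s = sin 77.00° × sin 16.2° = 0.27184, so δ = +15.774°.
cos h₀ = −tan(+59.8°) tan(+15.774°) = -0.4853, h₀ = 2.0776 rad.
Bracket: h₀ sin ϕ sin δ + cos ϕ cos δ sin h₀ = 2.0776×0.86427×0.27184 + 0.50302×0.96234×0.87432 = 0.488118 + 0.423238 = 0.911356.
Inverse-square distance factor (a/d)² = 1.0597² = 1.122964.
Q̄ = (S_0/π) × 1.122964 × [bracket] = (822/π) × 1.122964 × 0.911356 = 267.78 W/m².
Daily total = Q̄ × 32.90 h × 3600 s/h = 267.78 × 32.90 × 3600 / 10⁶ = 31.72 MJ/m².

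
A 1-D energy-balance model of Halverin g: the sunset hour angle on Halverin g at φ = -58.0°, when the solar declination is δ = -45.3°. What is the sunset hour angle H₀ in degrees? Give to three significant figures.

H₀ = 180°

Sunrise equation: cos H₀ = −tan φ · tan δ = -1.6172 ≤ −1, so the host star never sets (polar day) and H₀ = π.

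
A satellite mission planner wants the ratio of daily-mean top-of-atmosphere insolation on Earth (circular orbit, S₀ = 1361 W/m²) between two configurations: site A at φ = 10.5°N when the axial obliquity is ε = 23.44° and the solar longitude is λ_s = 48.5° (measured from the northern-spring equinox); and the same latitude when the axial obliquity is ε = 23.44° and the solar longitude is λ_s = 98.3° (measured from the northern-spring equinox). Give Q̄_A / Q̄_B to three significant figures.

— Configuration A (φ=+10.5°):
Solar declination: sin δ = sin ε · sin λ_s = sin 23.44° × sin 48.5° = 0.29793, so δ = +17.333°.
cos H₀ = −tan(+10.5°) tan(+17.333°) = -0.0578, H₀ = 1.6287 rad.
Bracket: H₀ sin φ sin δ + cos φ cos δ sin H₀ = 1.6287×0.18224×0.29793 + 0.98325×0.95459×0.99833 = 0.088430 + 0.937033 = 1.025463.
Q̄ = (S₀/π) × [bracket] = (1361/π) × 1.025463 = 444.25 W/m².
— Configuration B (φ=+10.5°):
Solar declination: sin δ = sin ε · sin λ_s = sin 23.44° × sin 98.3° = 0.39362, so δ = +23.180°.
cos H₀ = −tan(+10.5°) tan(+23.180°) = -0.0794, H₀ = 1.6502 rad.
Bracket: H₀ sin φ sin δ + cos φ cos δ sin H₀ = 1.6502×0.18224×0.39362 + 0.98325×0.91927×0.99685 = 0.118374 + 0.901025 = 1.019399.
Q̄ = (S₀/π) × [bracket] = (1361/π) × 1.019399 = 441.62 W/m².
Ratio Q̄_A / Q̄_B = 444.25 / 441.62 = 1.006.

Q̄_A / Q̄_B ≈ 1.01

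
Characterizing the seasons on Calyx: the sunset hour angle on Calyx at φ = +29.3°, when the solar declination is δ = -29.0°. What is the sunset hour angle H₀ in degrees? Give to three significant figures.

cos H₀ = −tan φ · tan δ = −tan(+29.3°) × tan(-29.000°) = 0.3111, so H₀ = 1.2545 rad = 71.88°.

H₀ = 71.9°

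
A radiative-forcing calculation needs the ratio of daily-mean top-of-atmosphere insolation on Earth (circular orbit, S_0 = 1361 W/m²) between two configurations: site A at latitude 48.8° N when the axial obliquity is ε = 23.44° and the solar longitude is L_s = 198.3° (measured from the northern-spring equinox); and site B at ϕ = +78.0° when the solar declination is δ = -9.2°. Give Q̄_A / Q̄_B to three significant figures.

Q̄_A / Q̄_B ≈ 22.5

— Configuration A (ϕ=+48.8°):
Solar declination: sin δ = sin ε · sin L_s = sin 23.44° × sin 198.3° = -0.12490, so δ = -7.175°.
cos h₀ = −tan(+48.8°) tan(-7.175°) = 0.1438, h₀ = 1.4265 rad.
Bracket: h₀ sin ϕ sin δ + cos ϕ cos δ sin h₀ = 1.4265×0.75241×-0.12490 + 0.65869×0.99217×0.98961 = -0.134057 + 0.646742 = 0.512685.
Q̄ = (S_0/π) × [bracket] = (1361/π) × 0.512685 = 222.11 W/m².
— Configuration B (ϕ=+78.0°):
cos h₀ = −tan(+78.0°) tan(-9.200°) = 0.7620, h₀ = 0.7044 rad.
Bracket: h₀ sin ϕ sin δ + cos ϕ cos δ sin h₀ = 0.7044×0.97815×-0.15988 + 0.20791×0.98714×0.64760 = -0.110159 + 0.132911 = 0.022752.
Q̄ = (S_0/π) × [bracket] = (1361/π) × 0.022752 = 9.8566 W/m².
Ratio Q̄_A / Q̄_B = 222.11 / 9.8566 = 22.53.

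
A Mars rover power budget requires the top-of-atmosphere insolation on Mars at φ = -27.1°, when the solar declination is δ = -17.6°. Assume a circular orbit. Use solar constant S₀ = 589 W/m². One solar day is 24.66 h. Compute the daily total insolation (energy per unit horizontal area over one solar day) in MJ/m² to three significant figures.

cos H₀ = −tan(-27.1°) tan(-17.600°) = -0.1623, H₀ = 1.7338 rad.
Bracket: H₀ sin φ sin δ + cos φ cos δ sin H₀ = 1.7338×-0.45554×-0.30237 + 0.89021×0.95319×0.98674 = 0.238816 + 0.837288 = 1.076104.
Q̄ = (S₀/π) × [bracket] = (589/π) × 1.076104 = 201.75 W/m².
Daily total = Q̄ × 24.66 h × 3600 s/h = 201.75 × 24.66 × 3600 / 10⁶ = 17.91 MJ/m².

17.9 MJ/m²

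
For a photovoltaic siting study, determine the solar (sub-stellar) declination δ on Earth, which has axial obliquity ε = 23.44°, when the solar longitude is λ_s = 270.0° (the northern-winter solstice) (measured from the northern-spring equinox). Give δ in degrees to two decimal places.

sin δ = sin ε · sin λ_s = sin 23.44° × sin 270.0° = -0.397789.
δ = arcsin(-0.397789) = -23.44°.

δ = -23.44°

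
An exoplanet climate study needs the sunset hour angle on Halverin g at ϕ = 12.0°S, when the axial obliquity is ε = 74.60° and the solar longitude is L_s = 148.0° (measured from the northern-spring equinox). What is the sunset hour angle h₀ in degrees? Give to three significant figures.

h₀ = 82.7°

Solar declination: sin δ = sin ε · sin L_s = sin 74.60° × sin 148.0° = 0.51089, so δ = +30.723°.
cos h₀ = −tan ϕ · tan δ = −tan(-12.0°) × tan(+30.723°) = 0.1263, so h₀ = 1.4441 rad = 82.74°.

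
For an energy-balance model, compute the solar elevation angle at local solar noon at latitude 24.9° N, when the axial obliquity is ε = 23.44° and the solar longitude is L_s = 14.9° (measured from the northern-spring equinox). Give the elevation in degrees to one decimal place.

71.0°

Solar declination: sin δ = sin ε · sin L_s = sin 23.44° × sin 14.9° = 0.10228, so δ = +5.871°.
At local noon the hour angle is zero, so the zenith angle equals |ϕ − δ| = |+24.9° − (+5.871°)| = 19.029°.
Elevation = 90° − 19.029° = 71.0°.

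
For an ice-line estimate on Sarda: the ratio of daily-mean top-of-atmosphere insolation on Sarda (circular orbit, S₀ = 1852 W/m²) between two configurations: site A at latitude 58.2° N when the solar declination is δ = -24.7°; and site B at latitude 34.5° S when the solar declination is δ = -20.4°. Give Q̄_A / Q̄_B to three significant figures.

— Configuration A (φ=+58.2°):
cos H₀ = −tan(+58.2°) tan(-24.700°) = 0.7418, H₀ = 0.7350 rad.
Bracket: H₀ sin φ sin δ + cos φ cos δ sin H₀ = 0.7350×0.84989×-0.41787 + 0.52696×0.90851×0.67060 = -0.261030 + 0.321049 = 0.060019.
Q̄ = (S₀/π) × [bracket] = (1852/π) × 0.060019 = 35.382 W/m².
— Configuration B (φ=-34.5°):
cos H₀ = −tan(-34.5°) tan(-20.400°) = -0.2556, H₀ = 1.8293 rad.
Bracket: H₀ sin φ sin δ + cos φ cos δ sin H₀ = 1.8293×-0.56641×-0.34857 + 0.82413×0.93728×0.96678 = 0.361165 + 0.746780 = 1.107945.
Q̄ = (S₀/π) × [bracket] = (1852/π) × 1.107945 = 653.14 W/m².
Ratio Q̄_A / Q̄_B = 35.382 / 653.14 = 0.05417.

Q̄_A / Q̄_B ≈ 0.0542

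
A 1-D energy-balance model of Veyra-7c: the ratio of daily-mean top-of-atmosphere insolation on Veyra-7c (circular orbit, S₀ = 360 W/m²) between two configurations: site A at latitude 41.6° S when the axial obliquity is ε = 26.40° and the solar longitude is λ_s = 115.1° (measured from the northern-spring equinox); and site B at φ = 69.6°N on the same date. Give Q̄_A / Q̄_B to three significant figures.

— Configuration A (φ=-41.6°):
Solar declination: sin δ = sin ε · sin λ_s = sin 26.40° × sin 115.1° = 0.40265, so δ = +23.744°.
cos H₀ = −tan(-41.6°) tan(+23.744°) = 0.3905, H₀ = 1.1696 rad.
Bracket: H₀ sin φ sin δ + cos φ cos δ sin H₀ = 1.1696×-0.66393×0.40265 + 0.74780×0.91536×0.92058 = -0.312671 + 0.630143 = 0.317472.
Q̄ = (S₀/π) × [bracket] = (360/π) × 0.317472 = 36.380 W/m².
— Configuration B (φ=+69.6°):
cos H₀ = −tan(+69.6°) tan(+23.744°) = -1.1828 ≤ −1 ⇒ polar day, H₀ = π.
Bracket: H₀ sin φ sin δ + cos φ cos δ sin H₀ = 3.1416×0.93728×0.40265 + 0.34857×0.91536×0.00000 = 1.185627 + 0.000000 = 1.185627.
Q̄ = (S₀/π) × [bracket] = (360/π) × 1.185627 = 135.86 W/m².
Ratio Q̄_A / Q̄_B = 36.380 / 135.86 = 0.2678.

Q̄_A / Q̄_B ≈ 0.268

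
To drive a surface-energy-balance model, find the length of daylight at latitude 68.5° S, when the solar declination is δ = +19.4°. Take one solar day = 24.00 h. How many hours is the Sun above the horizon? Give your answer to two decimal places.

3.55 h

cos H₀ = −tan φ · tan δ = −tan(-68.5°) × tan(+19.400°) = 0.8940, so H₀ = 0.4646 rad = 26.62°.
Daylight = 2H₀/(2π) × 24.00 h = (0.4646/π) × 24.00 = 3.55 h.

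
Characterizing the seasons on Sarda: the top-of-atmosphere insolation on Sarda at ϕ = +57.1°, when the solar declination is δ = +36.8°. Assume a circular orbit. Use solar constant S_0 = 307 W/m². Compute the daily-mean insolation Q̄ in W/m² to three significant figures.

cos h₀ = −tan(+57.1°) tan(+36.800°) = -1.1564 ≤ −1 ⇒ polar day, h₀ = π.
Bracket: h₀ sin ϕ sin δ + cos ϕ cos δ sin h₀ = 3.1416×0.83962×0.59902 + 0.54317×0.80073×0.00000 = 1.580065 + 0.000000 = 1.580065.
Q̄ = (S_0/π) × [bracket] = (307/π) × 1.580065 = 154.4 W/m².

Q̄ ≈ 154 W/m²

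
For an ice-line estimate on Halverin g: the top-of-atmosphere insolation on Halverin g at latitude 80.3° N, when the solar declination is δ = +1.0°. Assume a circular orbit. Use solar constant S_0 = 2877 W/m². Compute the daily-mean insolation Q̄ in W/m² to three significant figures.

Q̄ ≈ 180 W/m²

cos h₀ = −tan(+80.3°) tan(+1.000°) = -0.1021, h₀ = 1.6731 rad.
Bracket: h₀ sin ϕ sin δ + cos ϕ cos δ sin h₀ = 1.6731×0.98570×0.01745 + 0.16849×0.99985×0.99477 = 0.028778 + 0.167584 = 0.196362.
Q̄ = (S_0/π) × [bracket] = (2877/π) × 0.196362 = 179.8 W/m².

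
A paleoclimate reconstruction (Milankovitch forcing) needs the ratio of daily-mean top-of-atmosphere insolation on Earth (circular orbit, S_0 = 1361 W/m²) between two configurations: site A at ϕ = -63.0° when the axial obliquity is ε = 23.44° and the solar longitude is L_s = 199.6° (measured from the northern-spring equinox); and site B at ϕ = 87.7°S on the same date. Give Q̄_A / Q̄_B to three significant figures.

— Configuration A (ϕ=-63.0°):
Solar declination: sin δ = sin ε · sin L_s = sin 23.44° × sin 199.6° = -0.13344, so δ = -7.668°.
cos h₀ = −tan(-63.0°) tan(-7.668°) = -0.2643, h₀ = 1.8382 rad.
Bracket: h₀ sin ϕ sin δ + cos ϕ cos δ sin h₀ = 1.8382×-0.89101×-0.13344 + 0.45399×0.99106×0.96445 = 0.218555 + 0.433936 = 0.652491.
Q̄ = (S_0/π) × [bracket] = (1361/π) × 0.652491 = 282.67 W/m².
— Configuration B (ϕ=-87.7°):
cos h₀ = −tan(-87.7°) tan(-7.668°) = -3.3523 ≤ −1 ⇒ polar day, h₀ = π.
Bracket: h₀ sin ϕ sin δ + cos ϕ cos δ sin h₀ = 3.1416×-0.99919×-0.13344 + 0.04013×0.99106×0.00000 = 0.418876 + 0.000000 = 0.418876.
Q̄ = (S_0/π) × [bracket] = (1361/π) × 0.418876 = 181.47 W/m².
Ratio Q̄_A / Q̄_B = 282.67 / 181.47 = 1.558.

Q̄_A / Q̄_B ≈ 1.56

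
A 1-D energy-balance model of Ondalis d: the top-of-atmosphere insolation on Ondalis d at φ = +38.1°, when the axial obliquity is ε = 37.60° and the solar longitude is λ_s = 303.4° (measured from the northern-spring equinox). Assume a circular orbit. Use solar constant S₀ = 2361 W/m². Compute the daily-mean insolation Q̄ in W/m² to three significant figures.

Solar declination: sin δ = sin ε · sin λ_s = sin 37.60° × sin 303.4° = -0.50938, so δ = -30.622°.
cos H₀ = −tan(+38.1°) tan(-30.622°) = 0.4641, H₀ = 1.0881 rad.
Bracket: H₀ sin φ sin δ + cos φ cos δ sin H₀ = 1.0881×0.61704×-0.50938 + 0.78694×0.86054×0.88577 = -0.341998 + 0.599838 = 0.257840.
Q̄ = (S₀/π) × [bracket] = (2361/π) × 0.257840 = 193.8 W/m².

Q̄ ≈ 194 W/m²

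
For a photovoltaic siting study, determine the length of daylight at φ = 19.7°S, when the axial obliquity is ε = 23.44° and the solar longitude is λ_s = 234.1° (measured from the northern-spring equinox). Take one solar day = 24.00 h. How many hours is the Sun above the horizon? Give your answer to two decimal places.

12.93 h

Solar declination: sin δ = sin ε · sin λ_s = sin 23.44° × sin 234.1° = -0.32223, so δ = -18.798°.
cos H₀ = −tan φ · tan δ = −tan(-19.7°) × tan(-18.798°) = -0.1219, so H₀ = 1.6930 rad = 97.00°.
Daylight = 2H₀/(2π) × 24.00 h = (1.6930/π) × 24.00 = 12.93 h.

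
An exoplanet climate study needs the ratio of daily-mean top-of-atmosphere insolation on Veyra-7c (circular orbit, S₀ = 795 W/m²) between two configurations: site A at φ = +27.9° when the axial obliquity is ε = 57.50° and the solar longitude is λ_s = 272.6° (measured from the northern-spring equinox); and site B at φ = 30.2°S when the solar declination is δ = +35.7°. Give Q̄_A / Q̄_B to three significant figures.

Q̄_A / Q̄_B ≈ 0.106

— Configuration A (φ=+27.9°):
Solar declination: sin δ = sin ε · sin λ_s = sin 57.50° × sin 272.6° = -0.84252, so δ = -57.408°.
cos H₀ = −tan(+27.9°) tan(-57.408°) = 0.8282, H₀ = 0.5950 rad.
Bracket: H₀ sin φ sin δ + cos φ cos δ sin H₀ = 0.5950×0.46793×-0.84252 + 0.88377×0.53866×0.56050 = -0.234573 + 0.266827 = 0.032254.
Q̄ = (S₀/π) × [bracket] = (795/π) × 0.032254 = 8.1621 W/m².
— Configuration B (φ=-30.2°):
cos H₀ = −tan(-30.2°) tan(+35.700°) = 0.4182, H₀ = 1.1393 rad.
Bracket: H₀ sin φ sin δ + cos φ cos δ sin H₀ = 1.1393×-0.50302×0.58354 + 0.86427×0.81208×0.90835 = -0.334421 + 0.637531 = 0.303110.
Q̄ = (S₀/π) × [bracket] = (795/π) × 0.303110 = 76.704 W/m².
Ratio Q̄_A / Q̄_B = 8.1621 / 76.704 = 0.1064.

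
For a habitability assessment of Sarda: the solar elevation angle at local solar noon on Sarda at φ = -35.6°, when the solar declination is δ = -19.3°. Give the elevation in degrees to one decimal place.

At local noon the hour angle is zero, so the zenith angle equals |φ − δ| = |-35.6° − (-19.300°)| = 16.300°.
Elevation = 90° − 16.300° = 73.7°.

73.7°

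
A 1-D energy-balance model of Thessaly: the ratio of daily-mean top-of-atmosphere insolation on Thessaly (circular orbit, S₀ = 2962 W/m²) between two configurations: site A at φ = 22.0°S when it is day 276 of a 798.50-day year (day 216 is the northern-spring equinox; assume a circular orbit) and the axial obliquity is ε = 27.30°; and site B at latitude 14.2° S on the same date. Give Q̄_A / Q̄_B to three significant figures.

— Configuration A (φ=-22.0°):
Solar longitude: λ_s = 360° × (276 − 216)/798.50 = 27.051°.
sin δ = sin 27.30° × sin 27.051° = 0.20858, so δ = +12.039°.
cos H₀ = −tan(-22.0°) tan(+12.039°) = 0.0862, H₀ = 1.4845 rad.
Bracket: H₀ sin φ sin δ + cos φ cos δ sin H₀ = 1.4845×-0.37461×0.20858 + 0.92718×0.97800×0.99628 = -0.115993 + 0.903409 = 0.787416.
Q̄ = (S₀/π) × [bracket] = (2962/π) × 0.787416 = 742.40 W/m².
— Configuration B (φ=-14.2°):
cos H₀ = −tan(-14.2°) tan(+12.039°) = 0.0540, H₀ = 1.5168 rad.
Bracket: H₀ sin φ sin δ + cos φ cos δ sin H₀ = 1.5168×-0.24531×0.20858 + 0.96945×0.97800×0.99854 = -0.077610 + 0.946738 = 0.869128.
Q̄ = (S₀/π) × [bracket] = (2962/π) × 0.869128 = 819.44 W/m².
Ratio Q̄_A / Q̄_B = 742.40 / 819.44 = 0.9060.

Q̄_A / Q̄_B ≈ 0.906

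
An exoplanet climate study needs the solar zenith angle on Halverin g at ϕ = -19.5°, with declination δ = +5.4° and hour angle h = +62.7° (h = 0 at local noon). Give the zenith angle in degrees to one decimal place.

cos θ_z = sin ϕ sin δ + cos ϕ cos δ cos h = -0.031414 + 0.430423 = 0.399009.
θ_z = arccos(0.399009) = 66.5°.

θ_z = 66.5°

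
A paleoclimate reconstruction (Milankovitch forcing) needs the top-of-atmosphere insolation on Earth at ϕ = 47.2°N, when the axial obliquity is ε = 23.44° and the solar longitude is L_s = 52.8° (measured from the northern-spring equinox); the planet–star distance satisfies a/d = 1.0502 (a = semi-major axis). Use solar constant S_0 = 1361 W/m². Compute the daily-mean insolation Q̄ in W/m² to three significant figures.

Q̄ ≈ 503 W/m²

Solar declination: sin δ = sin ε · sin L_s = sin 23.44° × sin 52.8° = 0.31685, so δ = +18.473°.
cos h₀ = −tan(+47.2°) tan(+18.473°) = -0.3608, h₀ = 1.9399 rad.
Bracket: h₀ sin ϕ sin δ + cos ϕ cos δ sin h₀ = 1.9399×0.73373×0.31685 + 0.67944×0.94848×0.93266 = 0.450993 + 0.601039 = 1.052032.
Inverse-square distance factor (a/d)² = 1.0502² = 1.102920.
Q̄ = (S_0/π) × 1.102920 × [bracket] = (1361/π) × 1.102920 × 1.052032 = 502.7 W/m².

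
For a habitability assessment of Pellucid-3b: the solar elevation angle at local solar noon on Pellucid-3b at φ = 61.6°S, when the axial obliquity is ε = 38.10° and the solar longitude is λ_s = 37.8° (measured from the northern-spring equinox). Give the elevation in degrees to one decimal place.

6.2°

Solar declination: sin δ = sin ε · sin λ_s = sin 38.10° × sin 37.8° = 0.37819, so δ = +22.221°.
At local noon the hour angle is zero, so the zenith angle equals |φ − δ| = |-61.6° − (+22.221°)| = 83.821°.
Elevation = 90° − 83.821° = 6.2°.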